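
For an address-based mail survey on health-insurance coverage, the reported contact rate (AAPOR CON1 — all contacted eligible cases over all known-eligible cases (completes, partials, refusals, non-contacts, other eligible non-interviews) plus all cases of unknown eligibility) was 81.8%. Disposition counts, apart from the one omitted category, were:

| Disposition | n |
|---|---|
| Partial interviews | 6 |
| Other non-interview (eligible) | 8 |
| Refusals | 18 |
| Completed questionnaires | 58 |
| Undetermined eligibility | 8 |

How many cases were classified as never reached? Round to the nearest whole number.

Top: 58 + 6 + 18 + 8 = 90
CON1 = 90 / D = 0.818
D = 90 / 0.818 = 110.0
Other denominator terms total 98
never reached = 110.0 − 98 ≈ 12

12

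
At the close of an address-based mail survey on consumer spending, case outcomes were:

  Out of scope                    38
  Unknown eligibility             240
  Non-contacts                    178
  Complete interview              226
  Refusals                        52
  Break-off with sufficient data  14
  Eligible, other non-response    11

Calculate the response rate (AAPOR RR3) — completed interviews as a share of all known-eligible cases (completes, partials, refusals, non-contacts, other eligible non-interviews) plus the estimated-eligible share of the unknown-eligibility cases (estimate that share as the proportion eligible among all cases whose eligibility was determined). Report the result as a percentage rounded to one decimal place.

Num: 226
Known eligible: 226 + 14 + 52 + 178 + 11 = 481
e = 481 / (481 + 38) = 481 / 519 = 0.9268
e × U: 0.9268 × 240 = 222.43
Denom: 481 + 222.43 = 703.43
RR3 = 226 / 703.43 = 0.3213

32.1%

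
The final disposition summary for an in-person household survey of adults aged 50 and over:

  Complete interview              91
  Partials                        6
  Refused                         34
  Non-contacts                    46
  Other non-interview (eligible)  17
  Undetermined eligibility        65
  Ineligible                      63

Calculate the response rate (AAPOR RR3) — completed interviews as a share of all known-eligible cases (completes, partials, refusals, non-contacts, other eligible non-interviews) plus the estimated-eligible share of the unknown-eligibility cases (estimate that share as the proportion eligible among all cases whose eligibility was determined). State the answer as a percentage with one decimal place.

Numerator = 91
Determined eligible = 91 + 6 + 34 + 46 + 17 = 194
e = 194 / (194 + 63) = 194 / 257 = 0.7549
e × U = 0.7549 × 65 = 49.07
Base = 194 + 49.07 = 243.07
RR3 = 91 / 243.07 = 0.3744

37.4%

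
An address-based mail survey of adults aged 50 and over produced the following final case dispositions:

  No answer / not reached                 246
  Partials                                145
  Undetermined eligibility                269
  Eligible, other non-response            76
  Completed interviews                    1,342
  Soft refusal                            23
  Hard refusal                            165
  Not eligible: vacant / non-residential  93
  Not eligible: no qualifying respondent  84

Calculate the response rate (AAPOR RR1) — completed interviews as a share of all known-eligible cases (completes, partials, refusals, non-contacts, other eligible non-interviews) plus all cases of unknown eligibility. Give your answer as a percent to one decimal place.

59.2%

Declined to participate = 165 + 23 = 188
Not eligible = 84 + 93 = 177
Top = 1342
Denom = 1342 + 145 + 188 + 246 + 76 + 269 = 2266
RR1 = 1342 / 2266 = 0.5922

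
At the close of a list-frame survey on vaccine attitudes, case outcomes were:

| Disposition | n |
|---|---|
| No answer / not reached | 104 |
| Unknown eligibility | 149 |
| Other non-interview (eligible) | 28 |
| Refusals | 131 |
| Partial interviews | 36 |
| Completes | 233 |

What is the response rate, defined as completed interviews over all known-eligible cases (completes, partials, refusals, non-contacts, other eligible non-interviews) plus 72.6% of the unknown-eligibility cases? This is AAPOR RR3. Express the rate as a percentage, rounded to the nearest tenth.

Top = 233
Known eligible = 233 + 36 + 131 + 104 + 28 = 532
Eligible share of unknowns = 0.7260 × 149 = 108.17
Denominator = 532 + 108.17 = 640.17
RR3 = 233 / 640.17 = 0.3640

36.4%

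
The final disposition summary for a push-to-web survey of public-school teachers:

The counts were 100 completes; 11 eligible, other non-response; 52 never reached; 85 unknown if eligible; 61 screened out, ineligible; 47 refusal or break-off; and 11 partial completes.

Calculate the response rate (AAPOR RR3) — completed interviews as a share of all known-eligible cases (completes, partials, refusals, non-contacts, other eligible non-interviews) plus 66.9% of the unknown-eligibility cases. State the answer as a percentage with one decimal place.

Num: 100
Eligible (known): 100 + 11 + 47 + 52 + 11 = 221
Estimated eligible among unknowns: 0.6690 × 85 = 56.87
Base: 221 + 56.87 = 277.87
RR3 = 100 / 277.87 = 0.3599

36.0%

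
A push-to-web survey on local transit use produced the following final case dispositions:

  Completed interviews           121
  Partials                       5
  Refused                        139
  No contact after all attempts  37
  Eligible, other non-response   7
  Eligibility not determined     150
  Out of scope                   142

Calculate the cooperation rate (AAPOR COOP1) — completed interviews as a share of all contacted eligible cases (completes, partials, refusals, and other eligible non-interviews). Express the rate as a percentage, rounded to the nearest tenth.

Top: 121
Denominator: 121 + 5 + 139 + 7 = 272
COOP1 = 121 / 272 = 0.4449

44.5%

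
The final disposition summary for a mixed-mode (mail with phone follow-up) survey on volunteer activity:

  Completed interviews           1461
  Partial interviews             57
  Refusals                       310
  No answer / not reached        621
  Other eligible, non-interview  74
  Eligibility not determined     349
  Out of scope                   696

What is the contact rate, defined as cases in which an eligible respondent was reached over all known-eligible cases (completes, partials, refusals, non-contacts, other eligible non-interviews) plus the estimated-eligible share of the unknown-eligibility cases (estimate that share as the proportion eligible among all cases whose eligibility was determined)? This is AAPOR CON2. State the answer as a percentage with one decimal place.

Top = 1461 + 57 + 310 + 74 = 1902
Determined eligible = 1461 + 57 + 310 + 621 + 74 = 2523
e = 2523 / (2523 + 696) = 2523 / 3219 = 0.7838
e × U = 0.7838 × 349 = 273.55
Denominator = 2523 + 273.55 = 2796.55
CON2 = 1902 / 2796.55 = 0.6801

68.0%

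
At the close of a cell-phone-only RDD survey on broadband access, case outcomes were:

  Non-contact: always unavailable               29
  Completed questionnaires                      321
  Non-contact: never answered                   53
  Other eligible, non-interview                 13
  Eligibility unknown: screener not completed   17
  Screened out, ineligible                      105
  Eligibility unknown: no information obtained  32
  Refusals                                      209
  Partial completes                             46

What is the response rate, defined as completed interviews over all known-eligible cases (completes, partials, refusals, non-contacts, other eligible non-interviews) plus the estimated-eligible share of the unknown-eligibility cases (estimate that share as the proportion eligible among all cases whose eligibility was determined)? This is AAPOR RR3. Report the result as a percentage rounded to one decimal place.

45.0%

No contact after all attempts = 53 + 29 = 82
Unknown eligibility = 17 + 32 = 49
Top → 321
Known eligible → 321 + 46 + 209 + 82 + 13 = 671
e = 671 / (671 + 105) = 671 / 776 = 0.8647
e × U → 0.8647 × 49 = 42.37
Denom → 671 + 42.37 = 713.37
RR3 = 321 / 713.37 = 0.4500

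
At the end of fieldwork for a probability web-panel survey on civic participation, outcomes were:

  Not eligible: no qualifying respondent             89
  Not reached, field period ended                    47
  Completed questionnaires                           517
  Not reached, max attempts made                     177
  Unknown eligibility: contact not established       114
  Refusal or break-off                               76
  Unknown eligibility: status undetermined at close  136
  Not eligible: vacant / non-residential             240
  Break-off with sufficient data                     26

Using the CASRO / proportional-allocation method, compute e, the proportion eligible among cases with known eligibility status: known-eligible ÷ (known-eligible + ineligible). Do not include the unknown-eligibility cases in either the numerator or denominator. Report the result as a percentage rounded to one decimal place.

Non-contacts = 47 + 177 = 224
Eligibility not determined = 114 + 136 = 250
Ineligible = 89 + 240 = 329
Eligible (known): 517 + 26 + 76 + 224 = 843
e = 843 / (843 + 329) = 843 / 1172 = 0.7193

71.9%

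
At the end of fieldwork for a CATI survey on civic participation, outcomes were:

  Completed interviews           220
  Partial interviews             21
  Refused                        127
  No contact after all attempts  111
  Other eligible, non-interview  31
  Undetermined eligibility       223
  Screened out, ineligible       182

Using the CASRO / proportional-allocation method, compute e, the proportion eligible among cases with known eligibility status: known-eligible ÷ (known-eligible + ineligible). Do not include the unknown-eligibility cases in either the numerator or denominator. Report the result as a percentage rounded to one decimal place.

73.7%

Eligible (known) = 220 + 21 + 127 + 111 + 31 = 510
e = 510 / (510 + 182) = 510 / 692 = 0.7370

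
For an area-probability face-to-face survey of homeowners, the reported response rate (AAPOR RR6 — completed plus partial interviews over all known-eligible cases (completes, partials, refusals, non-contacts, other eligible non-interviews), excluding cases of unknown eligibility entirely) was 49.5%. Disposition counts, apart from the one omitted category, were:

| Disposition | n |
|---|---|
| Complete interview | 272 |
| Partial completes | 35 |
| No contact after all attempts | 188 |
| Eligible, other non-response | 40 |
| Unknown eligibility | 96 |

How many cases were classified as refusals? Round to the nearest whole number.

85

Num = 272 + 35 = 307
RR6 = 307 / D = 0.495
D = 307 / 0.495 = 620.2
Remaining denominator categories sum to 535
refusals = 620.2 − 535 ≈ 85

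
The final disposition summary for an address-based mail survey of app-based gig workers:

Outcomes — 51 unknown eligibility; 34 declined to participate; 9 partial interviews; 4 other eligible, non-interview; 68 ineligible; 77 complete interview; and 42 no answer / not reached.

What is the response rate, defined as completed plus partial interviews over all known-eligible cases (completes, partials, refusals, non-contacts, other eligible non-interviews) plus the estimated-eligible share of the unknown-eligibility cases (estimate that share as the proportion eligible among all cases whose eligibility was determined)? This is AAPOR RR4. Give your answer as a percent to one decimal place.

42.5%

Top → 77 + 9 = 86
Determined eligible → 77 + 9 + 34 + 42 + 4 = 166
e = 166 / (166 + 68) = 166 / 234 = 0.7094
e × U → 0.7094 × 51 = 36.18
Denominator → 166 + 36.18 = 202.18
RR4 = 86 / 202.18 = 0.4254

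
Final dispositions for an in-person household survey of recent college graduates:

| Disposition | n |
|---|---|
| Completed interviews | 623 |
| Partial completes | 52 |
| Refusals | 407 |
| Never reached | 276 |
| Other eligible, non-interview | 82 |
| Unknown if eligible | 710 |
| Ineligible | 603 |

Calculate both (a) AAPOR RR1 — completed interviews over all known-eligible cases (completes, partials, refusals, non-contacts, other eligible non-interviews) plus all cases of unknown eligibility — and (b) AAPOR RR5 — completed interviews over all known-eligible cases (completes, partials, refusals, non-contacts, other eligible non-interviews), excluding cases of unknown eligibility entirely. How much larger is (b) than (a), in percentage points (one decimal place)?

Numerator = 623
Denom = 623 + 52 + 407 + 276 + 82 + 710 = 2150
RR1 = 623 / 2150 = 0.2898
Denom = 623 + 52 + 407 + 276 + 82 = 1440
RR5 = 623 / 1440 = 0.4326
Difference = 43.26 − 28.98 = 14.28 percentage points

14.3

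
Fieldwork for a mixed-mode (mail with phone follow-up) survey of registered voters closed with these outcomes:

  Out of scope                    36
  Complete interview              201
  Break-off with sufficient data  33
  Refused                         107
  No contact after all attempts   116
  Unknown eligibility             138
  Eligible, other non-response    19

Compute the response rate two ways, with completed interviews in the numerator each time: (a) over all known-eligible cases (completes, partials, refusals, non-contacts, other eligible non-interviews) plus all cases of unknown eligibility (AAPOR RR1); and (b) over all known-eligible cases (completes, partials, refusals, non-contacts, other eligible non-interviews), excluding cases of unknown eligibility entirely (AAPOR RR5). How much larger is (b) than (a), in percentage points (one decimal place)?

Num: 201
Base: 201 + 33 + 107 + 116 + 19 + 138 = 614
RR1 = 201 / 614 = 0.3274
Base: 201 + 33 + 107 + 116 + 19 = 476
RR5 = 201 / 476 = 0.4223
Difference = 42.23 − 32.74 = 9.49 percentage points

9.5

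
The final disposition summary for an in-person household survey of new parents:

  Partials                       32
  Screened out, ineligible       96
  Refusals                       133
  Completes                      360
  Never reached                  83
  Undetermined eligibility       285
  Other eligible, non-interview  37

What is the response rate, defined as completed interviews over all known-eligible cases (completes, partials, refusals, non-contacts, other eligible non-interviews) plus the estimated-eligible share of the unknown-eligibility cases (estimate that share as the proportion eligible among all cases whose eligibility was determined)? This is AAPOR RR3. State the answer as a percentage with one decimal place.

Num = 360
Determined eligible = 360 + 32 + 133 + 83 + 37 = 645
e = 645 / (645 + 96) = 645 / 741 = 0.8704
Eligible share of unknowns = 0.8704 × 285 = 248.06
Denom = 645 + 248.06 = 893.06
RR3 = 360 / 893.06 = 0.4031

40.3%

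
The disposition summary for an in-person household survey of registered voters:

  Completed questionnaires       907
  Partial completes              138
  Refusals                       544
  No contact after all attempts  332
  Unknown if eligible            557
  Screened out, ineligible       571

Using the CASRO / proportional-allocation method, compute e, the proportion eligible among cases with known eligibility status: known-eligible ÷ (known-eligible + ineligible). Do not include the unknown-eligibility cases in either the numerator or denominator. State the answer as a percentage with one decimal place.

77.1%

Eligible (known) → 907 + 138 + 544 + 332 = 1921
e = 1921 / (1921 + 571) = 1921 / 2492 = 0.7709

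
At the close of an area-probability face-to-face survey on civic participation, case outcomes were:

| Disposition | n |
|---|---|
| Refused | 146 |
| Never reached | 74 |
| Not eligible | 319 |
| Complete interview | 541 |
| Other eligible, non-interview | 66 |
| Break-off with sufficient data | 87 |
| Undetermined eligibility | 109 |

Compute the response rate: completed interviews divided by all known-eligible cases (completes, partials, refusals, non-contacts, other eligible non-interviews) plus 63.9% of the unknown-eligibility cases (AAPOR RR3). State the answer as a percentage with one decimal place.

55.0%

Top → 541
Eligible (known) → 541 + 87 + 146 + 74 + 66 = 914
Eligible share of unknowns → 0.6390 × 109 = 69.65
Denom → 914 + 69.65 = 983.65
RR3 = 541 / 983.65 = 0.5500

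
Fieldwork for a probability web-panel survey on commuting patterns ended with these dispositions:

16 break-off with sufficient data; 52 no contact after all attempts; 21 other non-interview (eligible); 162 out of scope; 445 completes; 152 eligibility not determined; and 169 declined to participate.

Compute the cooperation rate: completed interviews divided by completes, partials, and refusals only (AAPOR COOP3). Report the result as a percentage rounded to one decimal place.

70.6%

Numerator: 445
Denom: 445 + 16 + 169 = 630
COOP3 = 445 / 630 = 0.7063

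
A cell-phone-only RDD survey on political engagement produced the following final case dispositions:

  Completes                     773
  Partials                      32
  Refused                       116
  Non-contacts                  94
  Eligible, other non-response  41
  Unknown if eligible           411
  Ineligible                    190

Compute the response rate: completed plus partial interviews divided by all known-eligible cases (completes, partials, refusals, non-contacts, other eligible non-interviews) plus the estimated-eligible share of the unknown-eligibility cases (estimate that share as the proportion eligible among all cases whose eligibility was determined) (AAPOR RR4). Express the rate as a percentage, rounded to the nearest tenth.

Numerator = 773 + 32 = 805
Determined eligible = 773 + 32 + 116 + 94 + 41 = 1056
e = 1056 / (1056 + 190) = 1056 / 1246 = 0.8475
Eligible share of unknowns = 0.8475 × 411 = 348.32
Denominator = 1056 + 348.32 = 1404.32
RR4 = 805 / 1404.32 = 0.5732

57.3%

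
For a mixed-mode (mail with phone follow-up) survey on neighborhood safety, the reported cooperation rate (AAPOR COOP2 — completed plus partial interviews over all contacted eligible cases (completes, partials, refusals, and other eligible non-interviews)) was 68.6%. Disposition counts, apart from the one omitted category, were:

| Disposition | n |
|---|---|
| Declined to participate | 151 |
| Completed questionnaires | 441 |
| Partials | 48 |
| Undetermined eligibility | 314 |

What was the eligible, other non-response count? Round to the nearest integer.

Num = 441 + 48 = 489
COOP2 = 489 / D = 0.686
D = 489 / 0.686 = 712.8
Rest of base = 640
eligible, other non-response = 712.8 − 640 ≈ 73

73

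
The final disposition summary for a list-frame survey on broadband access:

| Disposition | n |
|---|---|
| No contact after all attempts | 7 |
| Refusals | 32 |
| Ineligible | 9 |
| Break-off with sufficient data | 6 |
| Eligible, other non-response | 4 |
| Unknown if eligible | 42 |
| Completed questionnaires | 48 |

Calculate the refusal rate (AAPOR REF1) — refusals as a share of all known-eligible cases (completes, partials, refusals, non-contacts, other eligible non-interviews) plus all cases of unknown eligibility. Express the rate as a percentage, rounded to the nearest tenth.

23.0%

Numerator: 32
Denominator: 48 + 6 + 32 + 7 + 4 + 42 = 139
REF1 = 32 / 139 = 0.2302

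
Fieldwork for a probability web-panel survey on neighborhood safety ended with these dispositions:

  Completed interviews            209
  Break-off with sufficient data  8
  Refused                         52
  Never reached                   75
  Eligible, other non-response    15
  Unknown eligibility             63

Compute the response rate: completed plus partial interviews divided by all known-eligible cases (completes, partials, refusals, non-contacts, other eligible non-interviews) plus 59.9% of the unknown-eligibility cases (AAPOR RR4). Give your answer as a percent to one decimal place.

54.7%

Num: 209 + 8 = 217
Determined eligible: 209 + 8 + 52 + 75 + 15 = 359
e × U: 0.5990 × 63 = 37.74
Denom: 359 + 37.74 = 396.74
RR4 = 217 / 396.74 = 0.5470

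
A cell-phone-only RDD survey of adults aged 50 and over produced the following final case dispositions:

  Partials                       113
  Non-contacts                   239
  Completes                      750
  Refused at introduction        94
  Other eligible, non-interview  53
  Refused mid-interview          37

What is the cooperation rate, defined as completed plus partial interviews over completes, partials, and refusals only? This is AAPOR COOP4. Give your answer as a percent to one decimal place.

86.8%

Refusal or break-off = 94 + 37 = 131
Num = 750 + 113 = 863
Base = 750 + 113 + 131 = 994
COOP4 = 863 / 994 = 0.8682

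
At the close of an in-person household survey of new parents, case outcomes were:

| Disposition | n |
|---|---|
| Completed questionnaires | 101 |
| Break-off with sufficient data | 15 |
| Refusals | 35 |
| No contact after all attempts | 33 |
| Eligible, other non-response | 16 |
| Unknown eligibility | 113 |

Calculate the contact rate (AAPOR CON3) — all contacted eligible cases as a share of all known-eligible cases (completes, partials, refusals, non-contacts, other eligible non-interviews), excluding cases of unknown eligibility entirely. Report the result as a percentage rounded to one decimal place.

Top = 101 + 15 + 35 + 16 = 167
Base = 101 + 15 + 35 + 33 + 16 = 200
CON3 = 167 / 200 = 0.8350

83.5%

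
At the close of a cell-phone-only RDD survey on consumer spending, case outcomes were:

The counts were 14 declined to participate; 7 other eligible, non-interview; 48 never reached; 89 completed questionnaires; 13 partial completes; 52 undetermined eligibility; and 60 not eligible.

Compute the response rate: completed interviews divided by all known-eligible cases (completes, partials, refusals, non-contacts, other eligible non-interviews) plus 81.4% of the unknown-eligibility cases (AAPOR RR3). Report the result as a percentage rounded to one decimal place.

41.7%

Numerator → 89
Eligible (known) → 89 + 13 + 14 + 48 + 7 = 171
e × U → 0.8140 × 52 = 42.33
Base → 171 + 42.33 = 213.33
RR3 = 89 / 213.33 = 0.4172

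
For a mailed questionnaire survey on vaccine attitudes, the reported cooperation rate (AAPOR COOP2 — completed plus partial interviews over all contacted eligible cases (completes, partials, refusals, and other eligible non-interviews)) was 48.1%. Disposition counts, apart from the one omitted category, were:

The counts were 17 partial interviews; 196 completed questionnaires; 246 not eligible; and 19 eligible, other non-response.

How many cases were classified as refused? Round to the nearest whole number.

Num = 196 + 17 = 213
COOP2 = 213 / D = 0.481
D = 213 / 0.481 = 442.8
Rest of base = 232
refused = 442.8 − 232 ≈ 211

211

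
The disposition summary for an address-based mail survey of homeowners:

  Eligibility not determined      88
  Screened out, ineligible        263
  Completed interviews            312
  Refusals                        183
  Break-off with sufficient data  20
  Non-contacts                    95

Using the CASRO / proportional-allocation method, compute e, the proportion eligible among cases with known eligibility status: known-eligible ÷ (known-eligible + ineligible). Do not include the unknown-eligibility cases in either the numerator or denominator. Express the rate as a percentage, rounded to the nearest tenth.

Determined eligible: 312 + 20 + 183 + 95 = 610
e = 610 / (610 + 263) = 610 / 873 = 0.6987

69.9%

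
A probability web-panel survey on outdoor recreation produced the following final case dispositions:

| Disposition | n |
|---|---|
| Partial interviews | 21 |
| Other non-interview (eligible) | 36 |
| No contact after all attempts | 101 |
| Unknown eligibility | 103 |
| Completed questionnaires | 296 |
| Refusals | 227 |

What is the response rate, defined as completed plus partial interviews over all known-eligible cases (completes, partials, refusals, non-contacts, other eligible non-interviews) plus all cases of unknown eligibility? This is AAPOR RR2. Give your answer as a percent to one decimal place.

Numerator = 296 + 21 = 317
Denominator = 296 + 21 + 227 + 101 + 36 + 103 = 784
RR2 = 317 / 784 = 0.4043

40.4%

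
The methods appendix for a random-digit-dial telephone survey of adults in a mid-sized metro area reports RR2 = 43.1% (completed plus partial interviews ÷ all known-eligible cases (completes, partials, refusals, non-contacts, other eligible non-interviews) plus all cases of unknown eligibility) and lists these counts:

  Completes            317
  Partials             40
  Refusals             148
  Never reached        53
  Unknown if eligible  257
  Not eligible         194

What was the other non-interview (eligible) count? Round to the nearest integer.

13

Numerator = 317 + 40 = 357
RR2 = 357 / D = 0.431
D = 357 / 0.431 = 828.3
Rest of base = 815
other non-interview (eligible) = 828.3 − 815 ≈ 13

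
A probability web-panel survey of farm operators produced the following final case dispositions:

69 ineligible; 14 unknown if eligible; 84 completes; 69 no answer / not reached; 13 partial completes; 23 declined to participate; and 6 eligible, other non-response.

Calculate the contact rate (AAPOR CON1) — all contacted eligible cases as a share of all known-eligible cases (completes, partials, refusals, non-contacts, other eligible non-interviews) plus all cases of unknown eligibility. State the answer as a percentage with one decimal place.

60.3%

Num = 84 + 13 + 23 + 6 = 126
Denominator = 84 + 13 + 23 + 69 + 6 + 14 = 209
CON1 = 126 / 209 = 0.6029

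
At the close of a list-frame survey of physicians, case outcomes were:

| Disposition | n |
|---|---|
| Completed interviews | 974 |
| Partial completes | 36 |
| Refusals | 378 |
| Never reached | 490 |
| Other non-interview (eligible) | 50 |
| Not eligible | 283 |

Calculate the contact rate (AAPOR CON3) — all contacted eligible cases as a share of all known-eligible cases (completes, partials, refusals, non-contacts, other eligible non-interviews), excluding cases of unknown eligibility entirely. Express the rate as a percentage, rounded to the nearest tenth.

Numerator → 974 + 36 + 378 + 50 = 1438
Base → 974 + 36 + 378 + 490 + 50 = 1928
CON3 = 1438 / 1928 = 0.7459

74.6%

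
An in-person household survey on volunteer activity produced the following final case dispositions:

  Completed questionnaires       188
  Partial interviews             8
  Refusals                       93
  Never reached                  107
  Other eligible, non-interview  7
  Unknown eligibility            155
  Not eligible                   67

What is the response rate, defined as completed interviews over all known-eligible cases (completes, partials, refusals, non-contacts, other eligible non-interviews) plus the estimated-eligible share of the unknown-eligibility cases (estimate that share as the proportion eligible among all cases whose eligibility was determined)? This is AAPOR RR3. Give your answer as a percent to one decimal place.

Num = 188
Eligible (known) = 188 + 8 + 93 + 107 + 7 = 403
e = 403 / (403 + 67) = 403 / 470 = 0.8574
e × U = 0.8574 × 155 = 132.90
Base = 403 + 132.90 = 535.90
RR3 = 188 / 535.90 = 0.3508

35.1%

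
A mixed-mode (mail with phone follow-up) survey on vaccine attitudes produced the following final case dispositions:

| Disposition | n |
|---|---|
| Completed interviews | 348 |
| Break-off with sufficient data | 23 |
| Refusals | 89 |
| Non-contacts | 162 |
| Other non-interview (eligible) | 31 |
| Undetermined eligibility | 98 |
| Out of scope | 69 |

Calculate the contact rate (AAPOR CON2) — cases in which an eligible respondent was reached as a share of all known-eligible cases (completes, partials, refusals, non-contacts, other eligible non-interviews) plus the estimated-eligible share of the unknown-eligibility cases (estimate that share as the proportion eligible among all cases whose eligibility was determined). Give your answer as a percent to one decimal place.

66.2%

Numerator → 348 + 23 + 89 + 31 = 491
Known eligible → 348 + 23 + 89 + 162 + 31 = 653
e = 653 / (653 + 69) = 653 / 722 = 0.9044
e × U → 0.9044 × 98 = 88.63
Denom → 653 + 88.63 = 741.63
CON2 = 491 / 741.63 = 0.6621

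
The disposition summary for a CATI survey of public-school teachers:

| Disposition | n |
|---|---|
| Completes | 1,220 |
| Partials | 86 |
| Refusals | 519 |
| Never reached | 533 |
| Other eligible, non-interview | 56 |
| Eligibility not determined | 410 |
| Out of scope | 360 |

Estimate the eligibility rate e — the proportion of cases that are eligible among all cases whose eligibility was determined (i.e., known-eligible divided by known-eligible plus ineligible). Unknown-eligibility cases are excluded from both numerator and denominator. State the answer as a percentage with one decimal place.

87.0%

Eligible (known): 1220 + 86 + 519 + 533 + 56 = 2414
e = 2414 / (2414 + 360) = 2414 / 2774 = 0.8702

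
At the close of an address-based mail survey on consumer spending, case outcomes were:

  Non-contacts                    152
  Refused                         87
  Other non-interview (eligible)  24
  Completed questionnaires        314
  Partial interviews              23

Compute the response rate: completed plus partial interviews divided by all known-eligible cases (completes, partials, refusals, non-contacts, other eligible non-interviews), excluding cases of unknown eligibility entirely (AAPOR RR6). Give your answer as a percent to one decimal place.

Top → 314 + 23 = 337
Base → 314 + 23 + 87 + 152 + 24 = 600
RR6 = 337 / 600 = 0.5617

56.2%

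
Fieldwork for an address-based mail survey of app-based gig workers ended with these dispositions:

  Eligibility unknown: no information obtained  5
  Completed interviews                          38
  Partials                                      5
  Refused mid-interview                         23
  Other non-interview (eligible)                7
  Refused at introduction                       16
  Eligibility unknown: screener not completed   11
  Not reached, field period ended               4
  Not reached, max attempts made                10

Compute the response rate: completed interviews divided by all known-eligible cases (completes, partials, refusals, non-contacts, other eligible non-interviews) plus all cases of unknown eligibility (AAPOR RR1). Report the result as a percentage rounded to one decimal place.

Refusal or break-off = 16 + 23 = 39
No contact after all attempts = 4 + 10 = 14
Eligibility not determined = 11 + 5 = 16
Num → 38
Base → 38 + 5 + 39 + 14 + 7 + 16 = 119
RR1 = 38 / 119 = 0.3193

31.9%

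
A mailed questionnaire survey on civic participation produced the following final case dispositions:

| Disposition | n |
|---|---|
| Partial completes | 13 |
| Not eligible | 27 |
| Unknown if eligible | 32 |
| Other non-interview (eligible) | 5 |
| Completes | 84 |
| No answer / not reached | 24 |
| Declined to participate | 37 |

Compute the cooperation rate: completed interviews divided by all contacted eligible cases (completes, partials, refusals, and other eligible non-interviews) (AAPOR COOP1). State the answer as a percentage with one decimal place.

60.4%

Top = 84
Base = 84 + 13 + 37 + 5 = 139
COOP1 = 84 / 139 = 0.6043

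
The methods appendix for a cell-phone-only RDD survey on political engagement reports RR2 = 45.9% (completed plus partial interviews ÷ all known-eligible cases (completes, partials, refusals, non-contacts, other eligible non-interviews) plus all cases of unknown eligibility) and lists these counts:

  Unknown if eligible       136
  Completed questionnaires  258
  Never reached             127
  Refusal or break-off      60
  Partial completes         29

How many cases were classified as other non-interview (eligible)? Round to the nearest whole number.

15

Numerator → 258 + 29 = 287
RR2 = 287 / D = 0.459
D = 287 / 0.459 = 625.3
Rest of base = 610
other non-interview (eligible) = 625.3 − 610 ≈ 15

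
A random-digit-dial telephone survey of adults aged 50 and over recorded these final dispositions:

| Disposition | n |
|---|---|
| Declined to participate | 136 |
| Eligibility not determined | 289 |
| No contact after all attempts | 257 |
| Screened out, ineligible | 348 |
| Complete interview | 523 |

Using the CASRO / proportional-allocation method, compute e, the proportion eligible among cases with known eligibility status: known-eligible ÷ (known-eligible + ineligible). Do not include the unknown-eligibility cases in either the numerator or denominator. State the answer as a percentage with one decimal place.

72.5%

Determined eligible: 523 + 136 + 257 = 916
e = 916 / (916 + 348) = 916 / 1264 = 0.7247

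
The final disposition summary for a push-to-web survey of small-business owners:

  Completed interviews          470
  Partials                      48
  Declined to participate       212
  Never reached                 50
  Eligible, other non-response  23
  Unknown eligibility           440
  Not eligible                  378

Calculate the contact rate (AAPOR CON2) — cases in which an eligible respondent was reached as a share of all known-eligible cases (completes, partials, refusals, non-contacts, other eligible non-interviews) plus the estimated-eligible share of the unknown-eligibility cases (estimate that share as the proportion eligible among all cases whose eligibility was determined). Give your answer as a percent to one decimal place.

68.3%

Num = 470 + 48 + 212 + 23 = 753
Determined eligible = 470 + 48 + 212 + 50 + 23 = 803
e = 803 / (803 + 378) = 803 / 1181 = 0.6799
Eligible share of unknowns = 0.6799 × 440 = 299.16
Denom = 803 + 299.16 = 1102.16
CON2 = 753 / 1102.16 = 0.6832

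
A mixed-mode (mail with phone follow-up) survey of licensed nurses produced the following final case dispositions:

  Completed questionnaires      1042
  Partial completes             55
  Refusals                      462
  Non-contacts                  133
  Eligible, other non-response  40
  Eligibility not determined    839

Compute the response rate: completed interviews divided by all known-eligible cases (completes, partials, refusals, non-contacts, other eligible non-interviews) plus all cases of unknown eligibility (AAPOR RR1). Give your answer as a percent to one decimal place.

40.5%

Top = 1042
Denominator = 1042 + 55 + 462 + 133 + 40 + 839 = 2571
RR1 = 1042 / 2571 = 0.4053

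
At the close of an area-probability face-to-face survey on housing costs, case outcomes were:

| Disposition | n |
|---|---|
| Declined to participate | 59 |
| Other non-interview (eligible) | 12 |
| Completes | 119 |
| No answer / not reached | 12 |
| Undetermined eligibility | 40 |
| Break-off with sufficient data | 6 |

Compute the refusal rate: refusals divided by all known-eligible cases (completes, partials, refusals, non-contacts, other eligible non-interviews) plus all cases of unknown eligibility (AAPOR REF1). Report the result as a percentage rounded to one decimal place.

23.8%

Top = 59
Denom = 119 + 6 + 59 + 12 + 12 + 40 = 248
REF1 = 59 / 248 = 0.2379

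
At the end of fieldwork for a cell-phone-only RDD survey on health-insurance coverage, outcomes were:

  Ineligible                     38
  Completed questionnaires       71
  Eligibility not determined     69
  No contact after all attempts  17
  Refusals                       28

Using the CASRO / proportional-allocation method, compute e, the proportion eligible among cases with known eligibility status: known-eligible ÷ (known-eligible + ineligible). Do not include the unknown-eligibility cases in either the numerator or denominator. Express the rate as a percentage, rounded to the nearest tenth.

Determined eligible = 71 + 28 + 17 = 116
e = 116 / (116 + 38) = 116 / 154 = 0.7532

75.3%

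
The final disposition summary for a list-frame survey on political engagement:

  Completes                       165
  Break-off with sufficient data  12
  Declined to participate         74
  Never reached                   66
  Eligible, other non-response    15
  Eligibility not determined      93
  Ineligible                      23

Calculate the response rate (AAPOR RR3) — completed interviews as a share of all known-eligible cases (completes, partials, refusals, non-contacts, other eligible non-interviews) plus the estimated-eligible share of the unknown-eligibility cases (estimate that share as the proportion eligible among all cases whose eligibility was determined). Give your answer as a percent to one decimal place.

39.4%

Top: 165
Eligible (known): 165 + 12 + 74 + 66 + 15 = 332
e = 332 / (332 + 23) = 332 / 355 = 0.9352
Eligible share of unknowns: 0.9352 × 93 = 86.97
Base: 332 + 86.97 = 418.97
RR3 = 165 / 418.97 = 0.3938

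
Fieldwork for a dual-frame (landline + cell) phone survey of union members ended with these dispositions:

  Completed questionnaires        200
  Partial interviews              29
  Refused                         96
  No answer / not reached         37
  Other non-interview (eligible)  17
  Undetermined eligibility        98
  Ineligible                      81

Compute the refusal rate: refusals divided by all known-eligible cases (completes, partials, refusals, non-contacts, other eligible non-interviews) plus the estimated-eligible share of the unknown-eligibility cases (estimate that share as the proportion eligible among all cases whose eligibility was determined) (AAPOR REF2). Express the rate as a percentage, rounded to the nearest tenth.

Top = 96
Determined eligible = 200 + 29 + 96 + 37 + 17 = 379
e = 379 / (379 + 81) = 379 / 460 = 0.8239
Eligible share of unknowns = 0.8239 × 98 = 80.74
Denominator = 379 + 80.74 = 459.74
REF2 = 96 / 459.74 = 0.2088

20.9%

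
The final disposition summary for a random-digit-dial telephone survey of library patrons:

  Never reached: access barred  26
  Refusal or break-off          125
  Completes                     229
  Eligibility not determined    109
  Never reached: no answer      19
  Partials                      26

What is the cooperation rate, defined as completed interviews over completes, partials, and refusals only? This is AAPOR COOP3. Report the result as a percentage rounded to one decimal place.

Non-contacts = 19 + 26 = 45
Numerator → 229
Base → 229 + 26 + 125 = 380
COOP3 = 229 / 380 = 0.6026

60.3%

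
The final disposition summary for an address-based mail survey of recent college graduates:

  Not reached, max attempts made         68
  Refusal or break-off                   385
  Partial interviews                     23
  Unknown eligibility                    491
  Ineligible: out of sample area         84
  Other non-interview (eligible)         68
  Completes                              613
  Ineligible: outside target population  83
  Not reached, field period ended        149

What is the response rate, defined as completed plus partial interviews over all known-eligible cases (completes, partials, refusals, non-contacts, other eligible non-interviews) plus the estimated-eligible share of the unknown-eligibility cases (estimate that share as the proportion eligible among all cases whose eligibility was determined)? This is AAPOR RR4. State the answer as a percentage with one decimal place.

No answer / not reached = 149 + 68 = 217
Out of scope = 83 + 84 = 167
Numerator → 613 + 23 = 636
Determined eligible → 613 + 23 + 385 + 217 + 68 = 1306
e = 1306 / (1306 + 167) = 1306 / 1473 = 0.8866
Estimated eligible among unknowns → 0.8866 × 491 = 435.32
Denom → 1306 + 435.32 = 1741.32
RR4 = 636 / 1741.32 = 0.3652

36.5%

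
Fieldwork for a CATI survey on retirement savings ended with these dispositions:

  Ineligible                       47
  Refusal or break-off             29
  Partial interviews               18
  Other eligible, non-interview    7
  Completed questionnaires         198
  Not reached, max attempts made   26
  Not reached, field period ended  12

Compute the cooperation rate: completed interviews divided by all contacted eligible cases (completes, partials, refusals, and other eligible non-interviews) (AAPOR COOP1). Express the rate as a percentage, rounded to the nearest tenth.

Never reached = 12 + 26 = 38
Top: 198
Denominator: 198 + 18 + 29 + 7 = 252
COOP1 = 198 / 252 = 0.7857

78.6%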